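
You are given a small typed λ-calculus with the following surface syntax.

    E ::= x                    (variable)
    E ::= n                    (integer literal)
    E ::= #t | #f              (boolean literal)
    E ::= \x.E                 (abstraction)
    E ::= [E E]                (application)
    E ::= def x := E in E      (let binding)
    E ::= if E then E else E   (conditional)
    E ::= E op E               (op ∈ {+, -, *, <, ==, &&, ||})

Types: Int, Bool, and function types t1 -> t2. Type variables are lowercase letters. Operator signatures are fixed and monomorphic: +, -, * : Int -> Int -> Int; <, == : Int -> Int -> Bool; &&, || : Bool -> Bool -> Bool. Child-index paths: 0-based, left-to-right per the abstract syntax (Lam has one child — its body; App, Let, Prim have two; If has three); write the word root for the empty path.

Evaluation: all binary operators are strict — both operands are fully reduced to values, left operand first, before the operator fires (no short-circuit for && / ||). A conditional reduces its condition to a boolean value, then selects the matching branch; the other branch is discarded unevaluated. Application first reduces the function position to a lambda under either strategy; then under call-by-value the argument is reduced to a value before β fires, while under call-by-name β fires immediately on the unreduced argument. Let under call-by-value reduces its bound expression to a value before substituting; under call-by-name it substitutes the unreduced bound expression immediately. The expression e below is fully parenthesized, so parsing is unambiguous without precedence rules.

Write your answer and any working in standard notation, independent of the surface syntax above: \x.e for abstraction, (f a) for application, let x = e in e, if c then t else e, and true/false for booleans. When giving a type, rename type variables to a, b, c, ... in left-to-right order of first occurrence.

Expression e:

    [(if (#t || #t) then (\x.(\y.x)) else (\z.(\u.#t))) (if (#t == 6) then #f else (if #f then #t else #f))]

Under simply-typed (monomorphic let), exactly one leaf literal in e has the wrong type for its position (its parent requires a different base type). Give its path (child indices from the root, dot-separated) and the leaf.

Working:
  unify Bool ~ Bool
  unify Bool ~ Bool
  unify Bool ~ Bool
x : a
\y._ : b -> a
\x._ : a -> b -> a
\u._ : d -> Bool
\z._ : c -> d -> Bool
  unify a -> b -> a ~ c -> d -> Bool
  unify a ~ c
  unify b -> c ~ d -> Bool
  unify b ~ d
  unify c ~ Bool
  unify Bool ~ Int
  FAIL: mismatch Bool ~ Int

Answer: 1.0.0 : true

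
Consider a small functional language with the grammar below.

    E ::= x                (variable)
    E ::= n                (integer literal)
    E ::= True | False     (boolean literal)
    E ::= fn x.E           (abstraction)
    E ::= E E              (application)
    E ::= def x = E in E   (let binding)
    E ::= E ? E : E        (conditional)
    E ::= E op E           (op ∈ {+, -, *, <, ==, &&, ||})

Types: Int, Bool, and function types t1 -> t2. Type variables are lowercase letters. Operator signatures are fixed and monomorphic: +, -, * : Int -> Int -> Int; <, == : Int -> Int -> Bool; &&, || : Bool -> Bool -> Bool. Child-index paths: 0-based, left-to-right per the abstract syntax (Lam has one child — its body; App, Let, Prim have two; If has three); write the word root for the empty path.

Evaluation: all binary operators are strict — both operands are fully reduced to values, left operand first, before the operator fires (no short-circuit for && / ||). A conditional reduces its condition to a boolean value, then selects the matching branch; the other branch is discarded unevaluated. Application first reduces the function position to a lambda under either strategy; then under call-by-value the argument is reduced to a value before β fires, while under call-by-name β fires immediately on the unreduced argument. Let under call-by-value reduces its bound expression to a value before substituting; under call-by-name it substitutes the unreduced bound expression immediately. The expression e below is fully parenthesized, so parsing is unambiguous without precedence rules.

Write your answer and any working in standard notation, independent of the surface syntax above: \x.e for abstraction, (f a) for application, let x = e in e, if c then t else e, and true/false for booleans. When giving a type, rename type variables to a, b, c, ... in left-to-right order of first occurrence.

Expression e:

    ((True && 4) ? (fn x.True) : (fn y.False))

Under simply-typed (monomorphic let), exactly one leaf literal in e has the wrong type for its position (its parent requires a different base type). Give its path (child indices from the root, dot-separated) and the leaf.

Answer: 0.1 : 4

Trace:
  unify Bool ~ Bool
  unify Int ~ Bool
  FAIL: mismatch Int ~ Bool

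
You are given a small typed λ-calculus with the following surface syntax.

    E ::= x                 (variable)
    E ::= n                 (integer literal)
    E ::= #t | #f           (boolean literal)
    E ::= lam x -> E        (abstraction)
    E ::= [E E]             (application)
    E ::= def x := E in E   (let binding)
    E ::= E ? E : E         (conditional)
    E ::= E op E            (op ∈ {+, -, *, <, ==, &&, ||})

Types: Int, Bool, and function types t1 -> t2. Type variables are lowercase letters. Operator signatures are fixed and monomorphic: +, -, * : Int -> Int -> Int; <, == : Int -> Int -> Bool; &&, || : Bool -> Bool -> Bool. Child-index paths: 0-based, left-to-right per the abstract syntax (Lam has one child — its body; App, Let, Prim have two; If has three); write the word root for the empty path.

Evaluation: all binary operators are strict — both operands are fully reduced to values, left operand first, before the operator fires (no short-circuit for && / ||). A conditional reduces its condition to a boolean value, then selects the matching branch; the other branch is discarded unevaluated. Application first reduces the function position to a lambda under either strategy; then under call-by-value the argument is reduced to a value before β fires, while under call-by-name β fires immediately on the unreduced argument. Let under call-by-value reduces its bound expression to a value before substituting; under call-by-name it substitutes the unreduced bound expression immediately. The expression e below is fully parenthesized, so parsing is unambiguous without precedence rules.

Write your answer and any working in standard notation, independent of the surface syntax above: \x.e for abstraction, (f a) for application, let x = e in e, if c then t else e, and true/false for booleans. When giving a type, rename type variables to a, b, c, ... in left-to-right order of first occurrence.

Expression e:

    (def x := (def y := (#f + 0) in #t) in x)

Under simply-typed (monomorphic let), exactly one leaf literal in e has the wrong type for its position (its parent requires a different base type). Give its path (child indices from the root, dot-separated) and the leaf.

Answer: 0.0.0 : false

Working:
  unify Bool ~ Int
  FAIL: mismatch Bool ~ Int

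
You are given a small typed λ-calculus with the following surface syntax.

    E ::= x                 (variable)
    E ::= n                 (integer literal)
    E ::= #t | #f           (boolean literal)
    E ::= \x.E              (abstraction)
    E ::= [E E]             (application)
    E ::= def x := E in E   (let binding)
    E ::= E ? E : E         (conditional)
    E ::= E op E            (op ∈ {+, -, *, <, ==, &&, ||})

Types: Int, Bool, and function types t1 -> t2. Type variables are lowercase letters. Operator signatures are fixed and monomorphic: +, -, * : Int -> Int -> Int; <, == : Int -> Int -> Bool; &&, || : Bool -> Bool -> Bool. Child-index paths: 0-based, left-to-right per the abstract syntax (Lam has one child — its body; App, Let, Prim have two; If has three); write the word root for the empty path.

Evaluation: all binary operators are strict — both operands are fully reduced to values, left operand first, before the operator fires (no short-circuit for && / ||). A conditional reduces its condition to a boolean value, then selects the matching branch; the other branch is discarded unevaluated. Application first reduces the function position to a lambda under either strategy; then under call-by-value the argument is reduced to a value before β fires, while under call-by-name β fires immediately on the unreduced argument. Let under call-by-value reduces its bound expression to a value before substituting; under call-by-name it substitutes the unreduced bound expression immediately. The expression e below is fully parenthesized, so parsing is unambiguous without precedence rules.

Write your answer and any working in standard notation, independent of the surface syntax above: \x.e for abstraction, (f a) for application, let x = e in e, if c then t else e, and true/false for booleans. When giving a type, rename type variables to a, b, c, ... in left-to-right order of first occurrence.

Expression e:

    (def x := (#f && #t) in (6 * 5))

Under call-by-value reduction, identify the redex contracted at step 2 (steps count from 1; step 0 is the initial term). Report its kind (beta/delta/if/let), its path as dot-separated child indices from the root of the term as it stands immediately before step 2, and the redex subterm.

Trace:
step 0: (let x = (false && true) in (6 * 5))
step 1: [delta@0] (let x = false in (6 * 5))
step 2: [let@root] (6 * 5)

Answer: let at root : (let x = false in (6 * 5))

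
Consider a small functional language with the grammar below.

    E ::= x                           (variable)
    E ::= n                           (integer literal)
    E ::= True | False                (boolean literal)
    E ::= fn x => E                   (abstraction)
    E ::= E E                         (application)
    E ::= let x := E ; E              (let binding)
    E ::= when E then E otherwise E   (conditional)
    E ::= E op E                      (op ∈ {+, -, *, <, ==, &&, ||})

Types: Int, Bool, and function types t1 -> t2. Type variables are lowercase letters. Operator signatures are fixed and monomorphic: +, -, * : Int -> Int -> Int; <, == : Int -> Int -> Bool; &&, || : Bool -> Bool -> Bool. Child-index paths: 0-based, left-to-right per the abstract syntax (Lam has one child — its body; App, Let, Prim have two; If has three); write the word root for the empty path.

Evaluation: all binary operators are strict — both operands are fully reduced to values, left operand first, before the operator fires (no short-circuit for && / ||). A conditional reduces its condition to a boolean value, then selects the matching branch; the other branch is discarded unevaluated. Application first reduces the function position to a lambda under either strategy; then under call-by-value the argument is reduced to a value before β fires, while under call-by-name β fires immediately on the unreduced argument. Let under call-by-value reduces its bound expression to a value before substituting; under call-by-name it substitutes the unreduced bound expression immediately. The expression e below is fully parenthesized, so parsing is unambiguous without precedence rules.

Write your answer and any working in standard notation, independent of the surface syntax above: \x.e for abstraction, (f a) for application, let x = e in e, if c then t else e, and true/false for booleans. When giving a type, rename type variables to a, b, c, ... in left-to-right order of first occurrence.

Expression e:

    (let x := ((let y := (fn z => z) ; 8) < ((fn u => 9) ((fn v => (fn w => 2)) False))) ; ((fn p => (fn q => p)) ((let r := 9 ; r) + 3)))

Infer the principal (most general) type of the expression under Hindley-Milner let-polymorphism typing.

Answer: a -> Int

Trace:
z : a
\z._ : a -> a
let y : forall. a -> a
  unify Int ~ Int
\u._ : b -> Int
\w._ : d -> Int
\v._ : c -> d -> Int
  unify c -> d -> Int ~ Bool -> e
  unify c ~ Bool
  unify d -> Int ~ e
_ _ : d -> Int
  unify b -> Int ~ (d -> Int) -> f
  unify b ~ d -> Int
  unify Int ~ f
_ _ : Int
  unify Int ~ Int
let x : Bool
p : g
\q._ : h -> g
\p._ : g -> h -> g
let r : Int
r : Int
  unify Int ~ Int
  unify Int ~ Int
  unify g -> h -> g ~ Int -> i
  unify g ~ Int
  unify h -> Int ~ i
_ _ : h -> Int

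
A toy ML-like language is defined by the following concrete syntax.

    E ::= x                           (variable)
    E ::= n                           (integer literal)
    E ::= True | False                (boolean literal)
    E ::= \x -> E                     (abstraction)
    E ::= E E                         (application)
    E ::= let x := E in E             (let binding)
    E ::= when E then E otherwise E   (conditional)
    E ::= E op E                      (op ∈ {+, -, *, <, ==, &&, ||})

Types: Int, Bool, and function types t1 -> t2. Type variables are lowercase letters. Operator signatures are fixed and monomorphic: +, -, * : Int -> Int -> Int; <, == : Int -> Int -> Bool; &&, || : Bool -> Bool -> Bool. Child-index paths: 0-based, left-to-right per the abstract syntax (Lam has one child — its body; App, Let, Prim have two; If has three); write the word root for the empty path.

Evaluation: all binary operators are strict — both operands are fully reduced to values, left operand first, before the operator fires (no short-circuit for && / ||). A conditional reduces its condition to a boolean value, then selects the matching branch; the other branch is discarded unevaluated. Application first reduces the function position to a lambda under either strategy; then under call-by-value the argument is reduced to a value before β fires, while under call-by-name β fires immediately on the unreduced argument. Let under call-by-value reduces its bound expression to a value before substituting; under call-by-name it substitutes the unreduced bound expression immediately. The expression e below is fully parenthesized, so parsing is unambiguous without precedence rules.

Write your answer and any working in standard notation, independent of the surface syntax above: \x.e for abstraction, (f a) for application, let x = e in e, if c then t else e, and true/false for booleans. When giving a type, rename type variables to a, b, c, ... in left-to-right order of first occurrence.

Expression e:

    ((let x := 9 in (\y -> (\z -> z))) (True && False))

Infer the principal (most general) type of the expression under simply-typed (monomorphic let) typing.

Trace:
let x : Int
z : b
\z._ : b -> b
\y._ : a -> b -> b
  unify Bool ~ Bool
  unify Bool ~ Bool
  unify a -> b -> b ~ Bool -> c
  unify a ~ Bool
  unify b -> b ~ c
_ _ : b -> b

Answer: a -> a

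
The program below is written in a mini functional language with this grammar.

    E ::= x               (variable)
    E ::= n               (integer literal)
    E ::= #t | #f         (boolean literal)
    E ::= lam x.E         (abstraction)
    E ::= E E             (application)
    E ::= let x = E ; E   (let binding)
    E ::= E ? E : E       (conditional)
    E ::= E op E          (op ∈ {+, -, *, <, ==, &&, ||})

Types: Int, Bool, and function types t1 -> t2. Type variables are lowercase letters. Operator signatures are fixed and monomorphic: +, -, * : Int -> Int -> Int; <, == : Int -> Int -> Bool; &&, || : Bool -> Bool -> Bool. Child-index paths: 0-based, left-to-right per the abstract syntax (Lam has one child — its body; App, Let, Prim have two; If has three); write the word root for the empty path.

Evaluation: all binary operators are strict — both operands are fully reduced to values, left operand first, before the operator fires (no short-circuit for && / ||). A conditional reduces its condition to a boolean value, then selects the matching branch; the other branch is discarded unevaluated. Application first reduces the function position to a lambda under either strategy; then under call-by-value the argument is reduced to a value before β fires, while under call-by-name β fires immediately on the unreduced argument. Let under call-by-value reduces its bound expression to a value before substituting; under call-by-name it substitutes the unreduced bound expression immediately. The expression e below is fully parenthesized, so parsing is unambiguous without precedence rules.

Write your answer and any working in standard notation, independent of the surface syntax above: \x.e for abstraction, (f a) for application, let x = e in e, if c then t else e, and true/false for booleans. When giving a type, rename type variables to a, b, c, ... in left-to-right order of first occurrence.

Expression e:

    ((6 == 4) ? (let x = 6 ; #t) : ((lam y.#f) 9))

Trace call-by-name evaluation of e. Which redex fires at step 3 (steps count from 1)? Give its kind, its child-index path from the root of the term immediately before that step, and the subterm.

Derivation:
step 0: (if (6 == 4) then (let x = 6 in true) else ((\y.false) 9))
step 1: [delta@0] (if false then (let x = 6 in true) else ((\y.false) 9))
step 2: [if@root] ((\y.false) 9)
step 3: [beta@root] false

Answer: beta at root : ((\y.false) 9)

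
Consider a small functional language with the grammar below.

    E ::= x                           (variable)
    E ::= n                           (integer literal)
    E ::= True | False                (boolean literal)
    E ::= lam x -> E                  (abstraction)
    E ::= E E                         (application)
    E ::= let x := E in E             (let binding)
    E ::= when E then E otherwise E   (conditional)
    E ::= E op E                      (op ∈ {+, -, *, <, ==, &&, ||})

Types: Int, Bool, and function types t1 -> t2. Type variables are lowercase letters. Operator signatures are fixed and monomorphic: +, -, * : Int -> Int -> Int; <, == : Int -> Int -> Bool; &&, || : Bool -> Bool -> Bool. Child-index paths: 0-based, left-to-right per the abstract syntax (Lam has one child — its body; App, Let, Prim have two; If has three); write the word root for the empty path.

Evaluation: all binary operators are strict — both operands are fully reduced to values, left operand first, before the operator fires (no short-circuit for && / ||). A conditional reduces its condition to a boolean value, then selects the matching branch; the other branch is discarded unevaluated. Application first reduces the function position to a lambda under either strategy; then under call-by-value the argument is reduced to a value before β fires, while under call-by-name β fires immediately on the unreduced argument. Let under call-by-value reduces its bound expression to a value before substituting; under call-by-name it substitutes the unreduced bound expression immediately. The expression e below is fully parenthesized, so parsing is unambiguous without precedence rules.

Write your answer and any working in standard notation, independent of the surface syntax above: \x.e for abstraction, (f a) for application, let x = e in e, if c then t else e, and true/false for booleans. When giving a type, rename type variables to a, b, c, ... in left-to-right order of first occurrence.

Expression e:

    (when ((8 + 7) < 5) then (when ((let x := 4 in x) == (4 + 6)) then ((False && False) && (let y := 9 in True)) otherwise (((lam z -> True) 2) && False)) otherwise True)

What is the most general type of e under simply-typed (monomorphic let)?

Answer: Bool

Derivation:
  unify Int ~ Int
  unify Int ~ Int
  unify Int ~ Int
  unify Int ~ Int
  unify Bool ~ Bool
let x : Int
x : Int
  unify Int ~ Int
  unify Int ~ Int
  unify Int ~ Int
  unify Int ~ Int
  unify Bool ~ Bool
  unify Bool ~ Bool
  unify Bool ~ Bool
  unify Bool ~ Bool
let y : Int
  unify Bool ~ Bool
\z._ : a -> Bool
  unify a -> Bool ~ Int -> b
  unify a ~ Int
  unify Bool ~ b
_ _ : Bool
  unify Bool ~ Bool
  unify Bool ~ Bool
  unify Bool ~ Bool
  unify Bool ~ Bool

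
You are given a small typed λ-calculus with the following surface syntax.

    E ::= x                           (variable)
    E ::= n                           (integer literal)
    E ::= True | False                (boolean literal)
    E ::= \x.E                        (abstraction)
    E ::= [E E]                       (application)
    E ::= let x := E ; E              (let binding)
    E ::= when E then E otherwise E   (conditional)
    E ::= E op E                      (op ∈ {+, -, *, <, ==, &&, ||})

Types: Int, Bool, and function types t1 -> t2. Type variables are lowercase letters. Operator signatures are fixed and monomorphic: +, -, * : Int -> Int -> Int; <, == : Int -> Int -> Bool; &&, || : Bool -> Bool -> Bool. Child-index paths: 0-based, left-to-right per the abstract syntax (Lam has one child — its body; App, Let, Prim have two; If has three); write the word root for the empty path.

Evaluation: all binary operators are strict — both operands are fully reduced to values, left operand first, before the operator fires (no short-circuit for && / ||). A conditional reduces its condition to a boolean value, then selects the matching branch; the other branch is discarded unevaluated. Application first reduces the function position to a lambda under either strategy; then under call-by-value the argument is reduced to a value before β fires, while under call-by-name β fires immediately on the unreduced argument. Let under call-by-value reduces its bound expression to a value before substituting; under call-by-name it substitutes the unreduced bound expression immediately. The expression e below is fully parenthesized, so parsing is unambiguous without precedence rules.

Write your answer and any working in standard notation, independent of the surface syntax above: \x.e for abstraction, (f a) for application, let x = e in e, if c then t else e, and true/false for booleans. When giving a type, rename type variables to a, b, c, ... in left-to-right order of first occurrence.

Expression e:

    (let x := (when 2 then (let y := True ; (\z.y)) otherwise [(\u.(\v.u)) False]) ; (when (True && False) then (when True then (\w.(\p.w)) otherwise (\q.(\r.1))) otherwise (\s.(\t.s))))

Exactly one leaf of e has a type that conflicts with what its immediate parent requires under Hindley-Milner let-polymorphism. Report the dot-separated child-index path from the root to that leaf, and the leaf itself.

Derivation:
  unify Int ~ Bool
  FAIL: mismatch Int ~ Bool

Answer: 0.0 : 2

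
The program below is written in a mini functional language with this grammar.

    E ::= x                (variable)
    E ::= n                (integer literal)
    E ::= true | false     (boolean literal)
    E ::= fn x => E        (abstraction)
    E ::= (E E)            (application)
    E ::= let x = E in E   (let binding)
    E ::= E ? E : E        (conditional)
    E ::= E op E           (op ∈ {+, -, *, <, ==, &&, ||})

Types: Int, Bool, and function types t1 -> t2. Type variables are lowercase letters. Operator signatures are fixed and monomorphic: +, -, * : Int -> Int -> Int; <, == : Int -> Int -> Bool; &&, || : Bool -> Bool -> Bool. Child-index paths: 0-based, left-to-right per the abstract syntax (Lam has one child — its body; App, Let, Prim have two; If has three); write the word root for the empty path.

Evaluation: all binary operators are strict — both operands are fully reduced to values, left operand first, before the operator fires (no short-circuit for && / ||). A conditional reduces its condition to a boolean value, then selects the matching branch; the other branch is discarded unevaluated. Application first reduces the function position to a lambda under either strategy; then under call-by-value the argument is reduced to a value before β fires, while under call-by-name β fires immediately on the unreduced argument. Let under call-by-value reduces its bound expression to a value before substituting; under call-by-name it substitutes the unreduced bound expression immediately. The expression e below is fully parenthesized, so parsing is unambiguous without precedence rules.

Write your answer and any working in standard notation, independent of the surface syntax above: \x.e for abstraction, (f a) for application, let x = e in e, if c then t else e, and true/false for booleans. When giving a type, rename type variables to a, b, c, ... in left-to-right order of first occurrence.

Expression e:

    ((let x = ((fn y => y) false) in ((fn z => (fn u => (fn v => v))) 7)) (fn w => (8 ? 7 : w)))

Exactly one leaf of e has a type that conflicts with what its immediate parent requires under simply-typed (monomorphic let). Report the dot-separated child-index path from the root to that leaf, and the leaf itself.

Answer: 1.0.0 : 8

Trace:
y : a
\y._ : a -> a
  unify a -> a ~ Bool -> b
  unify a ~ Bool
  unify Bool ~ b
_ _ : Bool
let x : Bool
v : e
\v._ : e -> e
\u._ : d -> e -> e
\z._ : c -> d -> e -> e
  unify c -> d -> e -> e ~ Int -> f
  unify c ~ Int
  unify d -> e -> e ~ f
_ _ : d -> e -> e
  unify Int ~ Bool
  FAIL: mismatch Int ~ Bool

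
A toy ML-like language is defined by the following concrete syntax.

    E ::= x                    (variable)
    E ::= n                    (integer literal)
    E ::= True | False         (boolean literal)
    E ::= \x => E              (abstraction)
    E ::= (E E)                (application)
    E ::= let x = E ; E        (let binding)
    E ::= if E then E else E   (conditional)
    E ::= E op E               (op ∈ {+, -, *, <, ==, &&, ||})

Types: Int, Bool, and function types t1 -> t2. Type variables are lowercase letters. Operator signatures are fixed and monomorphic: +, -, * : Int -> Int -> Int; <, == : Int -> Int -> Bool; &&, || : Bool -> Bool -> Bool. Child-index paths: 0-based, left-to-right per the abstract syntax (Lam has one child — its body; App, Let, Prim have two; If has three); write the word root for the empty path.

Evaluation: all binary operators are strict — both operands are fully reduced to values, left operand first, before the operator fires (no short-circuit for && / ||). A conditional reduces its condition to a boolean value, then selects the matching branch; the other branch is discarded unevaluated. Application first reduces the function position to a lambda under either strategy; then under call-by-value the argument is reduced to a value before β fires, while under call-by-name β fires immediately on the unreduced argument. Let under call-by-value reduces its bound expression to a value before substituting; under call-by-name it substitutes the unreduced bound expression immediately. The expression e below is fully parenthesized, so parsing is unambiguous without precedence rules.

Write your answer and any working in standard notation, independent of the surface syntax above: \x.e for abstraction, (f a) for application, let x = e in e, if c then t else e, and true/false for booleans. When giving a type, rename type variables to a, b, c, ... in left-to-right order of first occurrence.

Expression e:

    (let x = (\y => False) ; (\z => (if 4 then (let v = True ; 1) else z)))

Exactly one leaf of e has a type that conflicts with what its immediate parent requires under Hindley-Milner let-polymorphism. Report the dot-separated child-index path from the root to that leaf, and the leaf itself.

Answer: 1.0.0 : 4

Working:
\y._ : a -> Bool
let x : forall. a -> Bool
  unify Int ~ Bool
  FAIL: mismatch Int ~ Bool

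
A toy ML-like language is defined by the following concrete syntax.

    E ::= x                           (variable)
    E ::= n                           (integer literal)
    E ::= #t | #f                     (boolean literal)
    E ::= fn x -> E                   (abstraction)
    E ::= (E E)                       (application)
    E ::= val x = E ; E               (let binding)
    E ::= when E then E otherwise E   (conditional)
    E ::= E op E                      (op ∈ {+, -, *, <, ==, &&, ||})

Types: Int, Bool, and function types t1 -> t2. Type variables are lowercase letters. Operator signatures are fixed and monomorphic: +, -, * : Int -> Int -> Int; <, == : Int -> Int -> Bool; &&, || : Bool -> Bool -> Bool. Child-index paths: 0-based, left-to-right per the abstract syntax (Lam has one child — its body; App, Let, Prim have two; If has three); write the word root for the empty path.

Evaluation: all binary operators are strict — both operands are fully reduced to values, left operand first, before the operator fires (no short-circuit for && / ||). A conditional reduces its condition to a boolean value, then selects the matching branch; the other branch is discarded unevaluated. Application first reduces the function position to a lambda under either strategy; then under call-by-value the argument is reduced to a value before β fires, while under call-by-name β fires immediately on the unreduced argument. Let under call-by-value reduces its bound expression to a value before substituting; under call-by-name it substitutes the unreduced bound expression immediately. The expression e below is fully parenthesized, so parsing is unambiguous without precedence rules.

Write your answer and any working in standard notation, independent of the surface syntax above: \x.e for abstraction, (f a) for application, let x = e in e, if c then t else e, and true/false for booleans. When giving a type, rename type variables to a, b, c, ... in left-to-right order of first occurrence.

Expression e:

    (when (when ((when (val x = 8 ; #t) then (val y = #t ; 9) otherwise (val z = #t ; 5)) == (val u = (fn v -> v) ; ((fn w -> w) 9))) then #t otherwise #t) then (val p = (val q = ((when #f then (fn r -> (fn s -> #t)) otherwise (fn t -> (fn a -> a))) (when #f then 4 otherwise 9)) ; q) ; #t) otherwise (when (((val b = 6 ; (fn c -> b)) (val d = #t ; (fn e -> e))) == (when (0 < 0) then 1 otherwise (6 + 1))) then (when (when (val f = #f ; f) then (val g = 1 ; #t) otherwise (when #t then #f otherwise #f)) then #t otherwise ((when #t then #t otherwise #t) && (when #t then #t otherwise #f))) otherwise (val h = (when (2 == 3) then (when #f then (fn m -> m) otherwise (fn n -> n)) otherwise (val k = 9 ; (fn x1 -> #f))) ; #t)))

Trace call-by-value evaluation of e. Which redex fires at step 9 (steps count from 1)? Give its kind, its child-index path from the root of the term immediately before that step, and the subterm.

Answer: if at 0.0.0 : (if false then (\r.(\s.true)) else (\t.(\a.a)))

Derivation:
step 0: (if (if ((if (let x = 8 in true) then (let y = true in 9) else (let z = true in 5)) == (let u = (\v.v) in ((\w.w) 9))) then true else true) then (let p = (let q = ((if false then (\r.(\s.true)) else (\t.(\a.a))) (if false then 4 else 9)) in q) in true) else (if (((let b = 6 in (\c.b)) (let d = true in (\e.e))) == (if (0 < 0) then 1 else (6 + 1))) then (if (if (let f = false in f) then (let g = 1 in true) else (if true then false else false)) then true else ((if true then true else true) && (if true then true else false))) else (let h = (if (2 == 3) then (if false then (\m.m) else (\n.n)) else (let k = 9 in (\x1.false))) in true)))
step 1: [let@0.0.0.0] (if (if ((if true then (let y = true in 9) else (let z = true in 5)) == (let u = (\v.v) in ((\w.w) 9))) then true else true) then (let p = (let q = ((if false then (\r.(\s.true)) else (\t.(\a.a))) (if false then 4 else 9)) in q) in true) else (if (((let b = 6 in (\c.b)) (let d = true in (\e.e))) == (if (0 < 0) then 1 else (6 + 1))) then (if (if (let f = false in f) then (let g = 1 in true) else (if true then false else false)) then true else ((if true then true else true) && (if true then true else false))) else (let h = (if (2 == 3) then (if false then (\m.m) else (\n.n)) else (let k = 9 in (\x1.false))) in true)))
step 2: [if@0.0.0] (if (if ((let y = true in 9) == (let u = (\v.v) in ((\w.w) 9))) then true else true) then (let p = (let q = ((if false then (\r.(\s.true)) else (\t.(\a.a))) (if false then 4 else 9)) in q) in true) else (if (((let b = 6 in (\c.b)) (let d = true in (\e.e))) == (if (0 < 0) then 1 else (6 + 1))) then (if (if (let f = false in f) then (let g = 1 in true) else (if true then false else false)) then true else ((if true then true else true) && (if true then true else false))) else (let h = (if (2 == 3) then (if false then (\m.m) else (\n.n)) else (let k = 9 in (\x1.false))) in true)))
step 3: [let@0.0.0] (if (if (9 == (let u = (\v.v) in ((\w.w) 9))) then true else true) then (let p = (let q = ((if false then (\r.(\s.true)) else (\t.(\a.a))) (if false then 4 else 9)) in q) in true) else (if (((let b = 6 in (\c.b)) (let d = true in (\e.e))) == (if (0 < 0) then 1 else (6 + 1))) then (if (if (let f = false in f) then (let g = 1 in true) else (if true then false else false)) then true else ((if true then true else true) && (if true then true else false))) else (let h = (if (2 == 3) then (if false then (\m.m) else (\n.n)) else (let k = 9 in (\x1.false))) in true)))
step 4: [let@0.0.1] (if (if (9 == ((\w.w) 9)) then true else true) then (let p = (let q = ((if false then (\r.(\s.true)) else (\t.(\a.a))) (if false then 4 else 9)) in q) in true) else (if (((let b = 6 in (\c.b)) (let d = true in (\e.e))) == (if (0 < 0) then 1 else (6 + 1))) then (if (if (let f = false in f) then (let g = 1 in true) else (if true then false else false)) then true else ((if true then true else true) && (if true then true else false))) else (let h = (if (2 == 3) then (if false then (\m.m) else (\n.n)) else (let k = 9 in (\x1.false))) in true)))
step 5: [beta@0.0.1] (if (if (9 == 9) then true else true) then (let p = (let q = ((if false then (\r.(\s.true)) else (\t.(\a.a))) (if false then 4 else 9)) in q) in true) else (if (((let b = 6 in (\c.b)) (let d = true in (\e.e))) == (if (0 < 0) then 1 else (6 + 1))) then (if (if (let f = false in f) then (let g = 1 in true) else (if true then false else false)) then true else ((if true then true else true) && (if true then true else false))) else (let h = (if (2 == 3) then (if false then (\m.m) else (\n.n)) else (let k = 9 in (\x1.false))) in true)))
step 6: [delta@0.0] (if (if true then true else true) then (let p = (let q = ((if false then (\r.(\s.true)) else (\t.(\a.a))) (if false then 4 else 9)) in q) in true) else (if (((let b = 6 in (\c.b)) (let d = true in (\e.e))) == (if (0 < 0) then 1 else (6 + 1))) then (if (if (let f = false in f) then (let g = 1 in true) else (if true then false else false)) then true else ((if true then true else true) && (if true then true else false))) else (let h = (if (2 == 3) then (if false then (\m.m) else (\n.n)) else (let k = 9 in (\x1.false))) in true)))
step 7: [if@0] (if true then (let p = (let q = ((if false then (\r.(\s.true)) else (\t.(\a.a))) (if false then 4 else 9)) in q) in true) else (if (((let b = 6 in (\c.b)) (let d = true in (\e.e))) == (if (0 < 0) then 1 else (6 + 1))) then (if (if (let f = false in f) then (let g = 1 in true) else (if true then false else false)) then true else ((if true then true else true) && (if true then true else false))) else (let h = (if (2 == 3) then (if false then (\m.m) else (\n.n)) else (let k = 9 in (\x1.false))) in true)))
step 8: [if@root] (let p = (let q = ((if false then (\r.(\s.true)) else (\t.(\a.a))) (if false then 4 else 9)) in q) in true)
step 9: [if@0.0.0] (let p = (let q = ((\t.(\a.a)) (if false then 4 else 9)) in q) in true)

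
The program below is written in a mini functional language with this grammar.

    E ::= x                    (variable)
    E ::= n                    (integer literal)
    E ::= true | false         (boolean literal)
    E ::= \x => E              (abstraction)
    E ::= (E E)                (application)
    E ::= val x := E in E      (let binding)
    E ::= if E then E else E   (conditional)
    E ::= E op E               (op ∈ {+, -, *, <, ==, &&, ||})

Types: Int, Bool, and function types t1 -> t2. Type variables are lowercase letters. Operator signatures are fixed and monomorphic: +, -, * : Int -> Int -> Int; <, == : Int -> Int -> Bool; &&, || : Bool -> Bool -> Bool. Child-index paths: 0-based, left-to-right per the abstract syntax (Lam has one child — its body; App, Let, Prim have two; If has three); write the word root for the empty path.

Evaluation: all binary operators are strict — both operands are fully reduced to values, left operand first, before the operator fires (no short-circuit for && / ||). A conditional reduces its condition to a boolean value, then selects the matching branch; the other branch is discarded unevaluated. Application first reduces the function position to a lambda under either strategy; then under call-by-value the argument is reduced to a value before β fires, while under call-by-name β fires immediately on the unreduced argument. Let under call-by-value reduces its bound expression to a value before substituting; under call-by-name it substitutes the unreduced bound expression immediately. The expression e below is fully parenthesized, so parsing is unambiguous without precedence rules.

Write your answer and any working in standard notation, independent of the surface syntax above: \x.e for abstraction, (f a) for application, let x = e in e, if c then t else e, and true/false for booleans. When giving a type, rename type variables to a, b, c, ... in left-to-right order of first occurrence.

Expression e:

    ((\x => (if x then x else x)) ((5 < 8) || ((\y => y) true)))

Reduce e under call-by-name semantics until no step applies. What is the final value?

Answer: true

Working:
step 0: ((\x.(if x then x else x)) ((5 < 8) || ((\y.y) true)))
step 1: [beta@root] (if ((5 < 8) || ((\y.y) true)) then ((5 < 8) || ((\y.y) true)) else ((5 < 8) || ((\y.y) true)))
step 2: [delta@0.0] (if (true || ((\y.y) true)) then ((5 < 8) || ((\y.y) true)) else ((5 < 8) || ((\y.y) true)))
step 3: [beta@0.1] (if (true || true) then ((5 < 8) || ((\y.y) true)) else ((5 < 8) || ((\y.y) true)))
step 4: [delta@0] (if true then ((5 < 8) || ((\y.y) true)) else ((5 < 8) || ((\y.y) true)))
step 5: [if@root] ((5 < 8) || ((\y.y) true))
step 6: [delta@0] (true || ((\y.y) true))
step 7: [beta@1] (true || true)
step 8: [delta@root] true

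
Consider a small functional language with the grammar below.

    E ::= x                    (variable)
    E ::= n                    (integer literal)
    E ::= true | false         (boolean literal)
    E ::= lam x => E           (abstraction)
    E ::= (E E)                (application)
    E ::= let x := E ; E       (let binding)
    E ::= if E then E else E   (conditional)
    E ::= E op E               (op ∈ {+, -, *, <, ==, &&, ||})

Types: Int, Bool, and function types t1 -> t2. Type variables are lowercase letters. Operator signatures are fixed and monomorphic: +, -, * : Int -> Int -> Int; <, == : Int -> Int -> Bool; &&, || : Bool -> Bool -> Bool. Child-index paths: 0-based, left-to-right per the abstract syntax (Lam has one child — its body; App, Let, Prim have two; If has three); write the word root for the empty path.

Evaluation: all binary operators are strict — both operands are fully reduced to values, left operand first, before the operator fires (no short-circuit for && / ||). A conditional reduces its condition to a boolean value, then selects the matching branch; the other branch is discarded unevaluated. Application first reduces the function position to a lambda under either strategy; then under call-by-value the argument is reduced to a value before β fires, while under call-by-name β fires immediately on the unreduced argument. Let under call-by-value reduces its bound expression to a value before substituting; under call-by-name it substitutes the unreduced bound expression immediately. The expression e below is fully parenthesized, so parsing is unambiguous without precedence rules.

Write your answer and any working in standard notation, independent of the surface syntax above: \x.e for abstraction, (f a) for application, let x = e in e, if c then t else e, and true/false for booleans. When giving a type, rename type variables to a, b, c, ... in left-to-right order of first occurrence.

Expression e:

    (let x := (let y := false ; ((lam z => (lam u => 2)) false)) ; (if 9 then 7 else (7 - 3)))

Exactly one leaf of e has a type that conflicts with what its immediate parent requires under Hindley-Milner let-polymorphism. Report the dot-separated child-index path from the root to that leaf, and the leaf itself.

Answer: 1.0 : 9

Working:
let y : Bool
\u._ : b -> Int
\z._ : a -> b -> Int
  unify a -> b -> Int ~ Bool -> c
  unify a ~ Bool
  unify b -> Int ~ c
_ _ : b -> Int
let x : forall. b -> Int
  unify Int ~ Bool
  FAIL: mismatch Int ~ Bool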